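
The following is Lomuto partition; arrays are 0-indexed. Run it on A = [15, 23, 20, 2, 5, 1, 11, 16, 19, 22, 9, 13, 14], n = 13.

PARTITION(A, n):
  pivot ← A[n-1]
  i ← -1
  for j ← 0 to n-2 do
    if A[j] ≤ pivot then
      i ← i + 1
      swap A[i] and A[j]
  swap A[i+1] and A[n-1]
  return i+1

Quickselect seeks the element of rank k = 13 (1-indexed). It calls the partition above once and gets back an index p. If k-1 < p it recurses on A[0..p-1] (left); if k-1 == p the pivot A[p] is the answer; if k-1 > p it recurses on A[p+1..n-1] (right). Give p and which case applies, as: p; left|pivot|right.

pivot = A[12] = 14; i = -1
j=0: A[0]=15 > 14 → no swap
j=1: A[1]=23 > 14 → no swap
j=2: A[2]=20 > 14 → no swap
j=3: A[3]=2 ≤ 14 → i=0, swap A[0],A[3] → [2, 23, 20, 15, 5, 1, 11, 16, 19, 22, 9, 13, 14]
j=4: A[4]=5 ≤ 14 → i=1, swap A[1],A[4] → [2, 5, 20, 15, 23, 1, 11, 16, 19, 22, 9, 13, 14]
j=5: A[5]=1 ≤ 14 → i=2, swap A[2],A[5] → [2, 5, 1, 15, 23, 20, 11, 16, 19, 22, 9, 13, 14]
j=6: A[6]=11 ≤ 14 → i=3, swap A[3],A[6] → [2, 5, 1, 11, 23, 20, 15, 16, 19, 22, 9, 13, 14]
j=7: A[7]=16 > 14 → no swap
j=8: A[8]=19 > 14 → no swap
j=9: A[9]=22 > 14 → no swap
j=10: A[10]=9 ≤ 14 → i=4, swap A[4],A[10] → [2, 5, 1, 11, 9, 20, 15, 16, 19, 22, 23, 13, 14]
j=11: A[11]=13 ≤ 14 → i=5, swap A[5],A[11] → [2, 5, 1, 11, 9, 13, 15, 16, 19, 22, 23, 20, 14]
final swap A[6],A[12] → [2, 5, 1, 11, 9, 13, 14, 16, 19, 22, 23, 20, 15]; return 6
p = 6; k-1 = 12 > 6 ⇒ right

6; right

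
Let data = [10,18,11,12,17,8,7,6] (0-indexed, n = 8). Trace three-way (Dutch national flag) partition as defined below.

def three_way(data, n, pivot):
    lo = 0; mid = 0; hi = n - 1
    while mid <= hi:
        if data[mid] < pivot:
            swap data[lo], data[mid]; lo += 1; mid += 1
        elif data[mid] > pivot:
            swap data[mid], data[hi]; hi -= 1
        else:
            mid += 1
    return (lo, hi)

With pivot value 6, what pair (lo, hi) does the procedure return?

(0, 0)

lo=0 mid=0 hi=7
10>6: swap(0,7), hi=6 ⇒ [6,18,11,12,17,8,7,10]
6=6: mid=1
18>6: swap(1,6), hi=5 ⇒ [6,7,11,12,17,8,18,10]
7>6: swap(1,5), hi=4 ⇒ [6,8,11,12,17,7,18,10]
8>6: swap(1,4), hi=3 ⇒ [6,17,11,12,8,7,18,10]
17>6: swap(1,3), hi=2 ⇒ [6,12,11,17,8,7,18,10]
12>6: swap(1,2), hi=1 ⇒ [6,11,12,17,8,7,18,10]
11>6: swap(1,1), hi=0 ⇒ [6,11,12,17,8,7,18,10]
done. lo=0 hi=0; data=[6,11,12,17,8,7,18,10]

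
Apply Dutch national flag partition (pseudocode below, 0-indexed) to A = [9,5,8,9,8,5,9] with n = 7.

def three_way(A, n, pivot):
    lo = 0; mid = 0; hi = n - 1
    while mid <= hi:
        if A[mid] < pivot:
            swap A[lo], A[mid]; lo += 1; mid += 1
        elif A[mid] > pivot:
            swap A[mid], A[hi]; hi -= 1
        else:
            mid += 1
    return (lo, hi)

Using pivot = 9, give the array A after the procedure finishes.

[5,8,8,5,9,9,9]

lo=0 mid=0 hi=6
9=9: mid=1
5<9: swap(0,1), lo=1 mid=2 ⇒ [5,9,8,9,8,5,9]
8<9: swap(1,2), lo=2 mid=3 ⇒ [5,8,9,9,8,5,9]
9=9: mid=4
8<9: swap(2,4), lo=3 mid=5 ⇒ [5,8,8,9,9,5,9]
5<9: swap(3,5), lo=4 mid=6 ⇒ [5,8,8,5,9,9,9]
9=9: mid=7
done. lo=4 hi=6; A=[5,8,8,5,9,9,9]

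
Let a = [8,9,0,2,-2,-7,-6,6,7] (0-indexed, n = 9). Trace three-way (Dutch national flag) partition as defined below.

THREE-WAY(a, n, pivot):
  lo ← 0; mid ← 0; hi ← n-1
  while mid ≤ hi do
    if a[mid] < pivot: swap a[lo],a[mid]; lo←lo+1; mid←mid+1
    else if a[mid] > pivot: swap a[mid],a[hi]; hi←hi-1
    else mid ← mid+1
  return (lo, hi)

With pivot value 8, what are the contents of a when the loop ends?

lo=0 mid=0 hi=8
8=8: mid=1
9>8: swap(1,8), hi=7 ⇒ [8,7,0,2,-2,-7,-6,6,9]
7<8: swap(0,1), lo=1 mid=2 ⇒ [7,8,0,2,-2,-7,-6,6,9]
0<8: swap(1,2), lo=2 mid=3 ⇒ [7,0,8,2,-2,-7,-6,6,9]
2<8: swap(2,3), lo=3 mid=4 ⇒ [7,0,2,8,-2,-7,-6,6,9]
-2<8: swap(3,4), lo=4 mid=5 ⇒ [7,0,2,-2,8,-7,-6,6,9]
-7<8: swap(4,5), lo=5 mid=6 ⇒ [7,0,2,-2,-7,8,-6,6,9]
-6<8: swap(5,6), lo=6 mid=7 ⇒ [7,0,2,-2,-7,-6,8,6,9]
6<8: swap(6,7), lo=7 mid=8 ⇒ [7,0,2,-2,-7,-6,6,8,9]
done. lo=7 hi=7; a=[7,0,2,-2,-7,-6,6,8,9]

[7,0,2,-2,-7,-6,6,8,9]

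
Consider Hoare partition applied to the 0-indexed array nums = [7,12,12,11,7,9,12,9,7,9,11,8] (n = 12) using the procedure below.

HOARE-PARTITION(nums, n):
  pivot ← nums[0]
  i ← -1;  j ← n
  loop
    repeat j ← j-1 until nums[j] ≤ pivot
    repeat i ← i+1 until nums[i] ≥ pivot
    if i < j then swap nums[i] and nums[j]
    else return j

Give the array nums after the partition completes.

pivot = nums[0] = 7; i = -1, j = 12
j→8 (nums[8]=7≤7), i→0 (nums[0]=7≥7); i<j, swap → [7,12,12,11,7,9,12,9,7,9,11,8]
j→4 (nums[4]=7≤7), i→1 (nums[1]=12≥7); i<j, swap → [7,7,12,11,12,9,12,9,7,9,11,8]
j→1, i→2; i≥j, return j=1. nums = [7,7,12,11,12,9,12,9,7,9,11,8]

[7,7,12,11,12,9,12,9,7,9,11,8]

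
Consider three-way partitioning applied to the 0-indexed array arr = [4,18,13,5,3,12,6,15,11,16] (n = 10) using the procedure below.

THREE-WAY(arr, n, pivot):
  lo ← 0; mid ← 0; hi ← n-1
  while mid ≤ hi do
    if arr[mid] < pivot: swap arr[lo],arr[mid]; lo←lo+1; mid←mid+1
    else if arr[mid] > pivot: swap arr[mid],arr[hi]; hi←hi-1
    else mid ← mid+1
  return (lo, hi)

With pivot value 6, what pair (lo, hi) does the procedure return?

(3, 3)

pivot = 6; lo=0, mid=0, hi=9
arr[mid]=4<6: swap arr[0],arr[0]; lo=1,mid=1 → [4,18,13,5,3,12,6,15,11,16]
arr[mid]=18>6: swap arr[1],arr[9]; hi=8 → [4,16,13,5,3,12,6,15,11,18]
arr[mid]=16>6: swap arr[1],arr[8]; hi=7 → [4,11,13,5,3,12,6,15,16,18]
arr[mid]=11>6: swap arr[1],arr[7]; hi=6 → [4,15,13,5,3,12,6,11,16,18]
arr[mid]=15>6: swap arr[1],arr[6]; hi=5 → [4,6,13,5,3,12,15,11,16,18]
arr[mid]=6=6: mid=2
arr[mid]=13>6: swap arr[2],arr[5]; hi=4 → [4,6,12,5,3,13,15,11,16,18]
arr[mid]=12>6: swap arr[2],arr[4]; hi=3 → [4,6,3,5,12,13,15,11,16,18]
arr[mid]=3<6: swap arr[1],arr[2]; lo=2,mid=3 → [4,3,6,5,12,13,15,11,16,18]
arr[mid]=5<6: swap arr[2],arr[3]; lo=3,mid=4 → [4,3,5,6,12,13,15,11,16,18]
end: lo=3, hi=3; arr = [4,3,5,6,12,13,15,11,16,18]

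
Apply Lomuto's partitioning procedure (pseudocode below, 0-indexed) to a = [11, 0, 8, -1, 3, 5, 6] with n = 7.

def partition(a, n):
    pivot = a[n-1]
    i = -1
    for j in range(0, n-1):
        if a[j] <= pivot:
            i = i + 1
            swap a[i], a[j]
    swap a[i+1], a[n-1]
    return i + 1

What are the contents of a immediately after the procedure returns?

pivot=6, i=-1
j=0: 11>6, skip
j=1: 0≤6, i=0, swap(0,1) ⇒ [0, 11, 8, -1, 3, 5, 6]
j=2: 8>6, skip
j=3: -1≤6, i=1, swap(1,3) ⇒ [0, -1, 8, 11, 3, 5, 6]
j=4: 3≤6, i=2, swap(2,4) ⇒ [0, -1, 3, 11, 8, 5, 6]
j=5: 5≤6, i=3, swap(3,5) ⇒ [0, -1, 3, 5, 8, 11, 6]
swap(4,6) ⇒ [0, -1, 3, 5, 6, 11, 8]; return 4

[0, -1, 3, 5, 6, 11, 8]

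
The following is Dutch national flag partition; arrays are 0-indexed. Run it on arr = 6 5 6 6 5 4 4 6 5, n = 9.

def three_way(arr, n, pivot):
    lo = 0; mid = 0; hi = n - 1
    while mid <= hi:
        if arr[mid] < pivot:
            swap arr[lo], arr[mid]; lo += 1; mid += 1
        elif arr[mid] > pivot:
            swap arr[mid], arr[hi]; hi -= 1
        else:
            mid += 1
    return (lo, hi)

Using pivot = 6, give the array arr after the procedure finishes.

lo=0 mid=0 hi=8
6=6: mid=1
5<6: swap(0,1), lo=1 mid=2 ⇒ 5 6 6 6 5 4 4 6 5
6=6: mid=3
6=6: mid=4
5<6: swap(1,4), lo=2 mid=5 ⇒ 5 5 6 6 6 4 4 6 5
4<6: swap(2,5), lo=3 mid=6 ⇒ 5 5 4 6 6 6 4 6 5
4<6: swap(3,6), lo=4 mid=7 ⇒ 5 5 4 4 6 6 6 6 5
6=6: mid=8
5<6: swap(4,8), lo=5 mid=9 ⇒ 5 5 4 4 5 6 6 6 6
done. lo=5 hi=8; arr=5 5 4 4 5 6 6 6 6

5 5 4 4 5 6 6 6 6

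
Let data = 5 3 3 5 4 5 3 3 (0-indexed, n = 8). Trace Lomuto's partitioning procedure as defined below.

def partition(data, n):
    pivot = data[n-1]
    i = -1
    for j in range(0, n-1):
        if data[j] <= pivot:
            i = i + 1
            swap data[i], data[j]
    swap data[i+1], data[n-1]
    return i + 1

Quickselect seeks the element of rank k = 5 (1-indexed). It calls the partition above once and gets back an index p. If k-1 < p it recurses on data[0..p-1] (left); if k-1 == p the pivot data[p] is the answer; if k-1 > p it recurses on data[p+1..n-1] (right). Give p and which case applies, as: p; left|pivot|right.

pivot=3, i=-1
j=0: 5>3, skip
j=1: 3≤3, i=0, swap(0,1) ⇒ 3 5 3 5 4 5 3 3
j=2: 3≤3, i=1, swap(1,2) ⇒ 3 3 5 5 4 5 3 3
j=3: 5>3, skip
j=4: 4>3, skip
j=5: 5>3, skip
j=6: 3≤3, i=2, swap(2,6) ⇒ 3 3 3 5 4 5 5 3
swap(3,7) ⇒ 3 3 3 3 4 5 5 5; return 3
p = 3; k-1 = 4 > 3 ⇒ right

3; right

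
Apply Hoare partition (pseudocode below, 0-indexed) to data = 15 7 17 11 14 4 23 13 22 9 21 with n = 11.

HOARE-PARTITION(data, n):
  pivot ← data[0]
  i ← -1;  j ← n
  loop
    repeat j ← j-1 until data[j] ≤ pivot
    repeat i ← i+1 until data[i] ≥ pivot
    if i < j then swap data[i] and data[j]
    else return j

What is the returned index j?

5

pivot=15
j stops at 9 (9), i stops at 0 (15); swap ⇒ 9 7 17 11 14 4 23 13 22 15 21
j stops at 7 (13), i stops at 2 (17); swap ⇒ 9 7 13 11 14 4 23 17 22 15 21
j stops at 5, i stops at 6; i≥j ⇒ return 5. data=9 7 13 11 14 4 23 17 22 15 21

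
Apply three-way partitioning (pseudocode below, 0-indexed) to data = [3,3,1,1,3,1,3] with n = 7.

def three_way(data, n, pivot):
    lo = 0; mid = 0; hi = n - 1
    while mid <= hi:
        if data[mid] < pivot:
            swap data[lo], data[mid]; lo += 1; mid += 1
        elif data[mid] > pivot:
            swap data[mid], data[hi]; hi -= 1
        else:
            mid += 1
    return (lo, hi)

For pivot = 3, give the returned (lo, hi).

pivot = 3; lo=0, mid=0, hi=6
data[mid]=3=3: mid=1
data[mid]=3=3: mid=2
data[mid]=1<3: swap data[0],data[2]; lo=1,mid=3 → [1,3,3,1,3,1,3]
data[mid]=1<3: swap data[1],data[3]; lo=2,mid=4 → [1,1,3,3,3,1,3]
data[mid]=3=3: mid=5
data[mid]=1<3: swap data[2],data[5]; lo=3,mid=6 → [1,1,1,3,3,3,3]
data[mid]=3=3: mid=7
end: lo=3, hi=6; data = [1,1,1,3,3,3,3]

(3, 6)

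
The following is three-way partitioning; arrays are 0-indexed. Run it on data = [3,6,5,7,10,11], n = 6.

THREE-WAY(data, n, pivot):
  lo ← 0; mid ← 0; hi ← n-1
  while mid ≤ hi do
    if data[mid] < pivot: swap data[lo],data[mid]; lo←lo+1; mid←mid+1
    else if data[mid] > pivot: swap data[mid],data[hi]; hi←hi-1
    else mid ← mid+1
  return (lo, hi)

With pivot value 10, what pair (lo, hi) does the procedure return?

lo=0 mid=0 hi=5
3<10: swap(0,0), lo=1 mid=1 ⇒ [3,6,5,7,10,11]
6<10: swap(1,1), lo=2 mid=2 ⇒ [3,6,5,7,10,11]
5<10: swap(2,2), lo=3 mid=3 ⇒ [3,6,5,7,10,11]
7<10: swap(3,3), lo=4 mid=4 ⇒ [3,6,5,7,10,11]
10=10: mid=5
11>10: swap(5,5), hi=4 ⇒ [3,6,5,7,10,11]
done. lo=4 hi=4; data=[3,6,5,7,10,11]

(4, 4)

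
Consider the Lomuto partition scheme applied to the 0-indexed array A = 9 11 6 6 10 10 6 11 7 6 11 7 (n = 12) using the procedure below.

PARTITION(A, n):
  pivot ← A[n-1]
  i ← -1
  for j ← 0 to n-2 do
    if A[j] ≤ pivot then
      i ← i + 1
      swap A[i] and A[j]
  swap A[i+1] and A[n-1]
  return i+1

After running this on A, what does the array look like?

6 6 6 7 6 7 9 11 11 10 11 10

pivot=7, i=-1
j=0: 9>7, skip
j=1: 11>7, skip
j=2: 6≤7, i=0, swap(0,2) ⇒ 6 11 9 6 10 10 6 11 7 6 11 7
j=3: 6≤7, i=1, swap(1,3) ⇒ 6 6 9 11 10 10 6 11 7 6 11 7
j=4: 10>7, skip
j=5: 10>7, skip
j=6: 6≤7, i=2, swap(2,6) ⇒ 6 6 6 11 10 10 9 11 7 6 11 7
j=7: 11>7, skip
j=8: 7≤7, i=3, swap(3,8) ⇒ 6 6 6 7 10 10 9 11 11 6 11 7
j=9: 6≤7, i=4, swap(4,9) ⇒ 6 6 6 7 6 10 9 11 11 10 11 7
j=10: 11>7, skip
swap(5,11) ⇒ 6 6 6 7 6 7 9 11 11 10 11 10; return 5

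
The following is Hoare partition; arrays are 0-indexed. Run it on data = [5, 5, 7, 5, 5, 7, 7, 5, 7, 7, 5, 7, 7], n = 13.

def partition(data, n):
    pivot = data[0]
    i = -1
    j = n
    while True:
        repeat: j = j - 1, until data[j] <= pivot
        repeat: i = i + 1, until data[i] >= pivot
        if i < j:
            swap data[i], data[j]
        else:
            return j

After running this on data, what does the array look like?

[5, 5, 5, 5, 7, 7, 7, 5, 7, 7, 5, 7, 7]

pivot = data[0] = 5; i = -1, j = 13
j→10 (data[10]=5≤5), i→0 (data[0]=5≥5); i<j, swap → [5, 5, 7, 5, 5, 7, 7, 5, 7, 7, 5, 7, 7]
j→7 (data[7]=5≤5), i→1 (data[1]=5≥5); i<j, swap → [5, 5, 7, 5, 5, 7, 7, 5, 7, 7, 5, 7, 7]
j→4 (data[4]=5≤5), i→2 (data[2]=7≥5); i<j, swap → [5, 5, 5, 5, 7, 7, 7, 5, 7, 7, 5, 7, 7]
j→3, i→3; i≥j, return j=3. data = [5, 5, 5, 5, 7, 7, 7, 5, 7, 7, 5, 7, 7]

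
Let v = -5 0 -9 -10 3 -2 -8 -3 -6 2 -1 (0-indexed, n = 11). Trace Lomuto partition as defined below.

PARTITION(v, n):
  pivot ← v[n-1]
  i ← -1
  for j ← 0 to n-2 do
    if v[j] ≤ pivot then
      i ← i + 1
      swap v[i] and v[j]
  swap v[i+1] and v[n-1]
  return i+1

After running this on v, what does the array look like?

-5 -9 -10 -2 -8 -3 -6 -1 3 2 0

pivot=-1, i=-1
j=0: -5≤-1, i=0, swap(0,0) ⇒ -5 0 -9 -10 3 -2 -8 -3 -6 2 -1
j=1: 0>-1, skip
j=2: -9≤-1, i=1, swap(1,2) ⇒ -5 -9 0 -10 3 -2 -8 -3 -6 2 -1
j=3: -10≤-1, i=2, swap(2,3) ⇒ -5 -9 -10 0 3 -2 -8 -3 -6 2 -1
j=4: 3>-1, skip
j=5: -2≤-1, i=3, swap(3,5) ⇒ -5 -9 -10 -2 3 0 -8 -3 -6 2 -1
j=6: -8≤-1, i=4, swap(4,6) ⇒ -5 -9 -10 -2 -8 0 3 -3 -6 2 -1
j=7: -3≤-1, i=5, swap(5,7) ⇒ -5 -9 -10 -2 -8 -3 3 0 -6 2 -1
j=8: -6≤-1, i=6, swap(6,8) ⇒ -5 -9 -10 -2 -8 -3 -6 0 3 2 -1
j=9: 2>-1, skip
swap(7,10) ⇒ -5 -9 -10 -2 -8 -3 -6 -1 3 2 0; return 7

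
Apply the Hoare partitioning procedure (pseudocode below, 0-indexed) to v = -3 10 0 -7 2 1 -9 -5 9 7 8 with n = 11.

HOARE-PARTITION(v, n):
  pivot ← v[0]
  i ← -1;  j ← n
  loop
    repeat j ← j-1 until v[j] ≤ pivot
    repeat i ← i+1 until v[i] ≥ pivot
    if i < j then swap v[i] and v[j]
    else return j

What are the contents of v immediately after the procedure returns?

-5 -9 -7 0 2 1 10 -3 9 7 8

pivot=-3
j stops at 7 (-5), i stops at 0 (-3); swap ⇒ -5 10 0 -7 2 1 -9 -3 9 7 8
j stops at 6 (-9), i stops at 1 (10); swap ⇒ -5 -9 0 -7 2 1 10 -3 9 7 8
j stops at 3 (-7), i stops at 2 (0); swap ⇒ -5 -9 -7 0 2 1 10 -3 9 7 8
j stops at 2, i stops at 3; i≥j ⇒ return 2. v=-5 -9 -7 0 2 1 10 -3 9 7 8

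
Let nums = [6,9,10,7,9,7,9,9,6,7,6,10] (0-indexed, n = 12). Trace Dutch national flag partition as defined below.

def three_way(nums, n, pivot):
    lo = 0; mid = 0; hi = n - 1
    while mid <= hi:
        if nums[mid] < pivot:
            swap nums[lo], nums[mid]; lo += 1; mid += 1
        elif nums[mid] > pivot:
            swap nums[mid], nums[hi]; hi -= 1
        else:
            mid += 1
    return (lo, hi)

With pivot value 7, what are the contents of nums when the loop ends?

[6,6,6,7,7,7,9,9,9,10,10,9]

pivot = 7; lo=0, mid=0, hi=11
nums[mid]=6<7: swap nums[0],nums[0]; lo=1,mid=1 → [6,9,10,7,9,7,9,9,6,7,6,10]
nums[mid]=9>7: swap nums[1],nums[11]; hi=10 → [6,10,10,7,9,7,9,9,6,7,6,9]
nums[mid]=10>7: swap nums[1],nums[10]; hi=9 → [6,6,10,7,9,7,9,9,6,7,10,9]
nums[mid]=6<7: swap nums[1],nums[1]; lo=2,mid=2 → [6,6,10,7,9,7,9,9,6,7,10,9]
nums[mid]=10>7: swap nums[2],nums[9]; hi=8 → [6,6,7,7,9,7,9,9,6,10,10,9]
nums[mid]=7=7: mid=3
nums[mid]=7=7: mid=4
nums[mid]=9>7: swap nums[4],nums[8]; hi=7 → [6,6,7,7,6,7,9,9,9,10,10,9]
nums[mid]=6<7: swap nums[2],nums[4]; lo=3,mid=5 → [6,6,6,7,7,7,9,9,9,10,10,9]
nums[mid]=7=7: mid=6
nums[mid]=9>7: swap nums[6],nums[7]; hi=6 → [6,6,6,7,7,7,9,9,9,10,10,9]
nums[mid]=9>7: swap nums[6],nums[6]; hi=5 → [6,6,6,7,7,7,9,9,9,10,10,9]
end: lo=3, hi=5; nums = [6,6,6,7,7,7,9,9,9,10,10,9]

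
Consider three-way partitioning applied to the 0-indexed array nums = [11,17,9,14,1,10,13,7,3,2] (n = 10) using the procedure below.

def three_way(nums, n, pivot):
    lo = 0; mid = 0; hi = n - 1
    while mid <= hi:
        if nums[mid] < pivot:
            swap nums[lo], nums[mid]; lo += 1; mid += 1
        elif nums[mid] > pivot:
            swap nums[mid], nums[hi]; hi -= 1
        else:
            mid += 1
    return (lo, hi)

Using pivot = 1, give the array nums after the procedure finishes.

[1,9,14,17,10,13,7,3,2,11]

pivot = 1; lo=0, mid=0, hi=9
nums[mid]=11>1: swap nums[0],nums[9]; hi=8 → [2,17,9,14,1,10,13,7,3,11]
nums[mid]=2>1: swap nums[0],nums[8]; hi=7 → [3,17,9,14,1,10,13,7,2,11]
nums[mid]=3>1: swap nums[0],nums[7]; hi=6 → [7,17,9,14,1,10,13,3,2,11]
nums[mid]=7>1: swap nums[0],nums[6]; hi=5 → [13,17,9,14,1,10,7,3,2,11]
nums[mid]=13>1: swap nums[0],nums[5]; hi=4 → [10,17,9,14,1,13,7,3,2,11]
nums[mid]=10>1: swap nums[0],nums[4]; hi=3 → [1,17,9,14,10,13,7,3,2,11]
nums[mid]=1=1: mid=1
nums[mid]=17>1: swap nums[1],nums[3]; hi=2 → [1,14,9,17,10,13,7,3,2,11]
nums[mid]=14>1: swap nums[1],nums[2]; hi=1 → [1,9,14,17,10,13,7,3,2,11]
nums[mid]=9>1: swap nums[1],nums[1]; hi=0 → [1,9,14,17,10,13,7,3,2,11]
end: lo=0, hi=0; nums = [1,9,14,17,10,13,7,3,2,11]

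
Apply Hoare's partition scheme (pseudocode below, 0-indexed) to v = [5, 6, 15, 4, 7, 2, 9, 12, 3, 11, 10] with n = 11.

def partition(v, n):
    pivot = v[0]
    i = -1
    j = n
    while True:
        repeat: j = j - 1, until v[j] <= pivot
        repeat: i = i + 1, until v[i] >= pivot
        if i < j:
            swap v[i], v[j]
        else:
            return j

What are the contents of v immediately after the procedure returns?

pivot = v[0] = 5; i = -1, j = 11
j→8 (v[8]=3≤5), i→0 (v[0]=5≥5); i<j, swap → [3, 6, 15, 4, 7, 2, 9, 12, 5, 11, 10]
j→5 (v[5]=2≤5), i→1 (v[1]=6≥5); i<j, swap → [3, 2, 15, 4, 7, 6, 9, 12, 5, 11, 10]
j→3 (v[3]=4≤5), i→2 (v[2]=15≥5); i<j, swap → [3, 2, 4, 15, 7, 6, 9, 12, 5, 11, 10]
j→2, i→3; i≥j, return j=2. v = [3, 2, 4, 15, 7, 6, 9, 12, 5, 11, 10]

[3, 2, 4, 15, 7, 6, 9, 12, 5, 11, 10]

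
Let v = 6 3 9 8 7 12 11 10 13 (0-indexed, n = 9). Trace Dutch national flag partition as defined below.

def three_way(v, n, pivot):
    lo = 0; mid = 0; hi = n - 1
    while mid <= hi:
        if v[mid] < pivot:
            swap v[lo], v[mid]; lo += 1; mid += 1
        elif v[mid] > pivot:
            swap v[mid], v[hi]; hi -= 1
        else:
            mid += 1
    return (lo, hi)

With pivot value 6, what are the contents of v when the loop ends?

lo=0 mid=0 hi=8
6=6: mid=1
3<6: swap(0,1), lo=1 mid=2 ⇒ 3 6 9 8 7 12 11 10 13
9>6: swap(2,8), hi=7 ⇒ 3 6 13 8 7 12 11 10 9
13>6: swap(2,7), hi=6 ⇒ 3 6 10 8 7 12 11 13 9
10>6: swap(2,6), hi=5 ⇒ 3 6 11 8 7 12 10 13 9
11>6: swap(2,5), hi=4 ⇒ 3 6 12 8 7 11 10 13 9
12>6: swap(2,4), hi=3 ⇒ 3 6 7 8 12 11 10 13 9
7>6: swap(2,3), hi=2 ⇒ 3 6 8 7 12 11 10 13 9
8>6: swap(2,2), hi=1 ⇒ 3 6 8 7 12 11 10 13 9
done. lo=1 hi=1; v=3 6 8 7 12 11 10 13 9

3 6 8 7 12 11 10 13 9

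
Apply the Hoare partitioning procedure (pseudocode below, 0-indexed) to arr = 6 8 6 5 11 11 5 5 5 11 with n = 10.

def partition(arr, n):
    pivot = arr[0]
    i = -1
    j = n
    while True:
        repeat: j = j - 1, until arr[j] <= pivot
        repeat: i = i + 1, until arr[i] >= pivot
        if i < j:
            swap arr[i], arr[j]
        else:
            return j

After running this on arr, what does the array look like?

5 5 5 5 11 11 6 8 6 11

pivot = arr[0] = 6; i = -1, j = 10
j→8 (arr[8]=5≤6), i→0 (arr[0]=6≥6); i<j, swap → 5 8 6 5 11 11 5 5 6 11
j→7 (arr[7]=5≤6), i→1 (arr[1]=8≥6); i<j, swap → 5 5 6 5 11 11 5 8 6 11
j→6 (arr[6]=5≤6), i→2 (arr[2]=6≥6); i<j, swap → 5 5 5 5 11 11 6 8 6 11
j→3, i→4; i≥j, return j=3. arr = 5 5 5 5 11 11 6 8 6 11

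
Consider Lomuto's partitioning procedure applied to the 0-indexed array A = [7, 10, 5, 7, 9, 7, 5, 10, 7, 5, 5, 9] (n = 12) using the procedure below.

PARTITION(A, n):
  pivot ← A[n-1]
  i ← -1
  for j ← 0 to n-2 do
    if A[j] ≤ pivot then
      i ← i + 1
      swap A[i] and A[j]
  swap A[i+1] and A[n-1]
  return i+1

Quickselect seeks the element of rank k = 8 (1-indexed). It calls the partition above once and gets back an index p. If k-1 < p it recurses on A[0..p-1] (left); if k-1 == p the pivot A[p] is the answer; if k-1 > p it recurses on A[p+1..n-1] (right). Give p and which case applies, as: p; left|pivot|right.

9; left

pivot=9, i=-1
j=0: 7≤9, i=0, swap(0,0) ⇒ [7, 10, 5, 7, 9, 7, 5, 10, 7, 5, 5, 9]
j=1: 10>9, skip
j=2: 5≤9, i=1, swap(1,2) ⇒ [7, 5, 10, 7, 9, 7, 5, 10, 7, 5, 5, 9]
j=3: 7≤9, i=2, swap(2,3) ⇒ [7, 5, 7, 10, 9, 7, 5, 10, 7, 5, 5, 9]
j=4: 9≤9, i=3, swap(3,4) ⇒ [7, 5, 7, 9, 10, 7, 5, 10, 7, 5, 5, 9]
j=5: 7≤9, i=4, swap(4,5) ⇒ [7, 5, 7, 9, 7, 10, 5, 10, 7, 5, 5, 9]
j=6: 5≤9, i=5, swap(5,6) ⇒ [7, 5, 7, 9, 7, 5, 10, 10, 7, 5, 5, 9]
j=7: 10>9, skip
j=8: 7≤9, i=6, swap(6,8) ⇒ [7, 5, 7, 9, 7, 5, 7, 10, 10, 5, 5, 9]
j=9: 5≤9, i=7, swap(7,9) ⇒ [7, 5, 7, 9, 7, 5, 7, 5, 10, 10, 5, 9]
j=10: 5≤9, i=8, swap(8,10) ⇒ [7, 5, 7, 9, 7, 5, 7, 5, 5, 10, 10, 9]
swap(9,11) ⇒ [7, 5, 7, 9, 7, 5, 7, 5, 5, 9, 10, 10]; return 9
p = 9; k-1 = 7 < 9 ⇒ left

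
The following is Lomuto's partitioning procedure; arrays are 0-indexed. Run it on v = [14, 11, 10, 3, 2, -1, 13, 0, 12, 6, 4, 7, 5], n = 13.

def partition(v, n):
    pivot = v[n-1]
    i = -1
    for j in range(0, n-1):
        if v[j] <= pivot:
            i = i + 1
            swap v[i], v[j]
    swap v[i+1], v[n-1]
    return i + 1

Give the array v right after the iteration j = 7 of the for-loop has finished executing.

[3, 2, -1, 0, 11, 10, 13, 14, 12, 6, 4, 7, 5]

pivot=5, i=-1
j=0: 14>5, skip
j=1: 11>5, skip
j=2: 10>5, skip
j=3: 3≤5, i=0, swap(0,3) ⇒ [3, 11, 10, 14, 2, -1, 13, 0, 12, 6, 4, 7, 5]
j=4: 2≤5, i=1, swap(1,4) ⇒ [3, 2, 10, 14, 11, -1, 13, 0, 12, 6, 4, 7, 5]
j=5: -1≤5, i=2, swap(2,5) ⇒ [3, 2, -1, 14, 11, 10, 13, 0, 12, 6, 4, 7, 5]
j=6: 13>5, skip
j=7: 0≤5, i=3, swap(3,7) ⇒ [3, 2, -1, 0, 11, 10, 13, 14, 12, 6, 4, 7, 5]
(after j=7) v = [3, 2, -1, 0, 11, 10, 13, 14, 12, 6, 4, 7, 5]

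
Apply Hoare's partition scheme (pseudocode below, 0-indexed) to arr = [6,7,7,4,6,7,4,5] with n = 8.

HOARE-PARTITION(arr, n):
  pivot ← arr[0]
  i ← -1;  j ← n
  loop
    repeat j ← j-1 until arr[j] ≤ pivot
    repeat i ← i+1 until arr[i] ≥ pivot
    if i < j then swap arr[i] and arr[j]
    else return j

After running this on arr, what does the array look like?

[5,4,6,4,7,7,7,6]

pivot = arr[0] = 6; i = -1, j = 8
j→7 (arr[7]=5≤6), i→0 (arr[0]=6≥6); i<j, swap → [5,7,7,4,6,7,4,6]
j→6 (arr[6]=4≤6), i→1 (arr[1]=7≥6); i<j, swap → [5,4,7,4,6,7,7,6]
j→4 (arr[4]=6≤6), i→2 (arr[2]=7≥6); i<j, swap → [5,4,6,4,7,7,7,6]
j→3, i→4; i≥j, return j=3. arr = [5,4,6,4,7,7,7,6]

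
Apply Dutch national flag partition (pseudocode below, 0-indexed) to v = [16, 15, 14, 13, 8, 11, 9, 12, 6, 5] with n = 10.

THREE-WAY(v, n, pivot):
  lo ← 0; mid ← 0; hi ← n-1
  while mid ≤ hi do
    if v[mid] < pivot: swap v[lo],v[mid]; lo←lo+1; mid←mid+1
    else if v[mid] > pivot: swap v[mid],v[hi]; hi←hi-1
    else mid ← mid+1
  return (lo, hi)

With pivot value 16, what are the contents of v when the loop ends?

pivot = 16; lo=0, mid=0, hi=9
v[mid]=16=16: mid=1
v[mid]=15<16: swap v[0],v[1]; lo=1,mid=2 → [15, 16, 14, 13, 8, 11, 9, 12, 6, 5]
v[mid]=14<16: swap v[1],v[2]; lo=2,mid=3 → [15, 14, 16, 13, 8, 11, 9, 12, 6, 5]
v[mid]=13<16: swap v[2],v[3]; lo=3,mid=4 → [15, 14, 13, 16, 8, 11, 9, 12, 6, 5]
v[mid]=8<16: swap v[3],v[4]; lo=4,mid=5 → [15, 14, 13, 8, 16, 11, 9, 12, 6, 5]
v[mid]=11<16: swap v[4],v[5]; lo=5,mid=6 → [15, 14, 13, 8, 11, 16, 9, 12, 6, 5]
v[mid]=9<16: swap v[5],v[6]; lo=6,mid=7 → [15, 14, 13, 8, 11, 9, 16, 12, 6, 5]
v[mid]=12<16: swap v[6],v[7]; lo=7,mid=8 → [15, 14, 13, 8, 11, 9, 12, 16, 6, 5]
v[mid]=6<16: swap v[7],v[8]; lo=8,mid=9 → [15, 14, 13, 8, 11, 9, 12, 6, 16, 5]
v[mid]=5<16: swap v[8],v[9]; lo=9,mid=10 → [15, 14, 13, 8, 11, 9, 12, 6, 5, 16]
end: lo=9, hi=9; v = [15, 14, 13, 8, 11, 9, 12, 6, 5, 16]

[15, 14, 13, 8, 11, 9, 12, 6, 5, 16]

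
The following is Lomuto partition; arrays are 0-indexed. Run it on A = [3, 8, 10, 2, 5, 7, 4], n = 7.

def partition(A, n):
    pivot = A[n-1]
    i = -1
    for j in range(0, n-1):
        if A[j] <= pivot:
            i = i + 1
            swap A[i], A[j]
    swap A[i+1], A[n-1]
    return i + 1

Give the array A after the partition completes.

pivot=4, i=-1
j=0: 3≤4, i=0, swap(0,0) ⇒ [3, 8, 10, 2, 5, 7, 4]
j=1: 8>4, skip
j=2: 10>4, skip
j=3: 2≤4, i=1, swap(1,3) ⇒ [3, 2, 10, 8, 5, 7, 4]
j=4: 5>4, skip
j=5: 7>4, skip
swap(2,6) ⇒ [3, 2, 4, 8, 5, 7, 10]; return 2

[3, 2, 4, 8, 5, 7, 10]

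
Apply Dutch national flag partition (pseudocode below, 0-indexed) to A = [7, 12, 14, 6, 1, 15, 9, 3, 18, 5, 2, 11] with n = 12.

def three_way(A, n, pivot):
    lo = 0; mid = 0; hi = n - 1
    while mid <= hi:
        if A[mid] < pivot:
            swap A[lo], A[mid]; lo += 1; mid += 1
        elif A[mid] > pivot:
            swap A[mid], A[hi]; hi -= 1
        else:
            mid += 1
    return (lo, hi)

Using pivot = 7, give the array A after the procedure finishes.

[2, 5, 6, 1, 3, 7, 9, 18, 15, 14, 11, 12]

lo=0 mid=0 hi=11
7=7: mid=1
12>7: swap(1,11), hi=10 ⇒ [7, 11, 14, 6, 1, 15, 9, 3, 18, 5, 2, 12]
11>7: swap(1,10), hi=9 ⇒ [7, 2, 14, 6, 1, 15, 9, 3, 18, 5, 11, 12]
2<7: swap(0,1), lo=1 mid=2 ⇒ [2, 7, 14, 6, 1, 15, 9, 3, 18, 5, 11, 12]
14>7: swap(2,9), hi=8 ⇒ [2, 7, 5, 6, 1, 15, 9, 3, 18, 14, 11, 12]
5<7: swap(1,2), lo=2 mid=3 ⇒ [2, 5, 7, 6, 1, 15, 9, 3, 18, 14, 11, 12]
6<7: swap(2,3), lo=3 mid=4 ⇒ [2, 5, 6, 7, 1, 15, 9, 3, 18, 14, 11, 12]
1<7: swap(3,4), lo=4 mid=5 ⇒ [2, 5, 6, 1, 7, 15, 9, 3, 18, 14, 11, 12]
15>7: swap(5,8), hi=7 ⇒ [2, 5, 6, 1, 7, 18, 9, 3, 15, 14, 11, 12]
18>7: swap(5,7), hi=6 ⇒ [2, 5, 6, 1, 7, 3, 9, 18, 15, 14, 11, 12]
3<7: swap(4,5), lo=5 mid=6 ⇒ [2, 5, 6, 1, 3, 7, 9, 18, 15, 14, 11, 12]
9>7: swap(6,6), hi=5 ⇒ [2, 5, 6, 1, 3, 7, 9, 18, 15, 14, 11, 12]
done. lo=5 hi=5; A=[2, 5, 6, 1, 3, 7, 9, 18, 15, 14, 11, 12]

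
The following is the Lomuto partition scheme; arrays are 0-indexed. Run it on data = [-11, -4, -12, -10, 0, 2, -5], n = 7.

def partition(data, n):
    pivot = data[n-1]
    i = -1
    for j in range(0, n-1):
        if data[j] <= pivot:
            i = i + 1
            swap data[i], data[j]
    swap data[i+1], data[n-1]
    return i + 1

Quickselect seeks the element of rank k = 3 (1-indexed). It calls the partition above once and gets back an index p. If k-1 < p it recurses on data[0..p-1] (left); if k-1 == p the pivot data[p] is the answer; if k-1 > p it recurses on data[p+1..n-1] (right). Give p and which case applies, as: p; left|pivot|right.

pivot = data[6] = -5; i = -1
j=0: data[0]=-11 ≤ -5 → i=0, swap data[0],data[0] (no change) → [-11, -4, -12, -10, 0, 2, -5]
j=1: data[1]=-4 > -5 → no swap
j=2: data[2]=-12 ≤ -5 → i=1, swap data[1],data[2] → [-11, -12, -4, -10, 0, 2, -5]
j=3: data[3]=-10 ≤ -5 → i=2, swap data[2],data[3] → [-11, -12, -10, -4, 0, 2, -5]
j=4: data[4]=0 > -5 → no swap
j=5: data[5]=2 > -5 → no swap
final swap data[3],data[6] → [-11, -12, -10, -5, 0, 2, -4]; return 3
p = 3; k-1 = 2 < 3 ⇒ left

3; left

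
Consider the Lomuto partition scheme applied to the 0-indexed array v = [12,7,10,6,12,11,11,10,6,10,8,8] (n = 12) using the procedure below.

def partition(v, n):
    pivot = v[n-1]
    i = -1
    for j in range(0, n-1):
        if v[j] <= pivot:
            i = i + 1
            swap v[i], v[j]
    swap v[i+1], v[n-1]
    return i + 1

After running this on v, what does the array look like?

[7,6,6,8,8,11,11,10,10,10,12,12]

pivot=8, i=-1
j=0: 12>8, skip
j=1: 7≤8, i=0, swap(0,1) ⇒ [7,12,10,6,12,11,11,10,6,10,8,8]
j=2: 10>8, skip
j=3: 6≤8, i=1, swap(1,3) ⇒ [7,6,10,12,12,11,11,10,6,10,8,8]
j=4: 12>8, skip
j=5: 11>8, skip
j=6: 11>8, skip
j=7: 10>8, skip
j=8: 6≤8, i=2, swap(2,8) ⇒ [7,6,6,12,12,11,11,10,10,10,8,8]
j=9: 10>8, skip
j=10: 8≤8, i=3, swap(3,10) ⇒ [7,6,6,8,12,11,11,10,10,10,12,8]
swap(4,11) ⇒ [7,6,6,8,8,11,11,10,10,10,12,12]; return 4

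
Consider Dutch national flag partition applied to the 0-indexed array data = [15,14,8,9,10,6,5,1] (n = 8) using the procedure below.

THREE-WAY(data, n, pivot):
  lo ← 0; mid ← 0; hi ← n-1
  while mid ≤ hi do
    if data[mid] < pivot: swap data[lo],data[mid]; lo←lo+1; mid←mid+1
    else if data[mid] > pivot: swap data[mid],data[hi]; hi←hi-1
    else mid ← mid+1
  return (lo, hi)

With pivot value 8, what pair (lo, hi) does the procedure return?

(3, 3)

pivot = 8; lo=0, mid=0, hi=7
data[mid]=15>8: swap data[0],data[7]; hi=6 → [1,14,8,9,10,6,5,15]
data[mid]=1<8: swap data[0],data[0]; lo=1,mid=1 → [1,14,8,9,10,6,5,15]
data[mid]=14>8: swap data[1],data[6]; hi=5 → [1,5,8,9,10,6,14,15]
data[mid]=5<8: swap data[1],data[1]; lo=2,mid=2 → [1,5,8,9,10,6,14,15]
data[mid]=8=8: mid=3
data[mid]=9>8: swap data[3],data[5]; hi=4 → [1,5,8,6,10,9,14,15]
data[mid]=6<8: swap data[2],data[3]; lo=3,mid=4 → [1,5,6,8,10,9,14,15]
data[mid]=10>8: swap data[4],data[4]; hi=3 → [1,5,6,8,10,9,14,15]
end: lo=3, hi=3; data = [1,5,6,8,10,9,14,15]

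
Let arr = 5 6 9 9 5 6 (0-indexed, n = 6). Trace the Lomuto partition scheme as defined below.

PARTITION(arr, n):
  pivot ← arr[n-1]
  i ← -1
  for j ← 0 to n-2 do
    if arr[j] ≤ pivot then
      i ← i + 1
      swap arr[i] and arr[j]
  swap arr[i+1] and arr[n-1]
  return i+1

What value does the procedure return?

pivot = arr[5] = 6; i = -1
j=0: arr[0]=5 ≤ 6 → i=0, swap arr[0],arr[0] (no change) → 5 6 9 9 5 6
j=1: arr[1]=6 ≤ 6 → i=1, swap arr[1],arr[1] (no change) → 5 6 9 9 5 6
j=2: arr[2]=9 > 6 → no swap
j=3: arr[3]=9 > 6 → no swap
j=4: arr[4]=5 ≤ 6 → i=2, swap arr[2],arr[4] → 5 6 5 9 9 6
final swap arr[3],arr[5] → 5 6 5 6 9 9; return 3

3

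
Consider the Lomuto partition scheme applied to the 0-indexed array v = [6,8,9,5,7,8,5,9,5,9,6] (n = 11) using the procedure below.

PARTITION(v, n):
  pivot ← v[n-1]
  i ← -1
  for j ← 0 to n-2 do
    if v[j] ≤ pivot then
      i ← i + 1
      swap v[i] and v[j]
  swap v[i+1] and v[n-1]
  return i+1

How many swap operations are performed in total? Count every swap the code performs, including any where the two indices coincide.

pivot = v[10] = 6; i = -1
j=0: v[0]=6 ≤ 6 → i=0, swap v[0],v[0] (no change) → [6,8,9,5,7,8,5,9,5,9,6]
j=1: v[1]=8 > 6 → no swap
j=2: v[2]=9 > 6 → no swap
j=3: v[3]=5 ≤ 6 → i=1, swap v[1],v[3] → [6,5,9,8,7,8,5,9,5,9,6]
j=4: v[4]=7 > 6 → no swap
j=5: v[5]=8 > 6 → no swap
j=6: v[6]=5 ≤ 6 → i=2, swap v[2],v[6] → [6,5,5,8,7,8,9,9,5,9,6]
j=7: v[7]=9 > 6 → no swap
j=8: v[8]=5 ≤ 6 → i=3, swap v[3],v[8] → [6,5,5,5,7,8,9,9,8,9,6]
j=9: v[9]=9 > 6 → no swap
final swap v[4],v[10] → [6,5,5,5,6,8,9,9,8,9,7]; return 4

5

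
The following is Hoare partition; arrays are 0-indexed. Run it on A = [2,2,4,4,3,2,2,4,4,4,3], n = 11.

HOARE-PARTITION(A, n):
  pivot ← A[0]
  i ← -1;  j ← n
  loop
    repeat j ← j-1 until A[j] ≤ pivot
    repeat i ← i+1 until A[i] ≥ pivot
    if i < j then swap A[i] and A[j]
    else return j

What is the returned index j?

pivot=2
j stops at 6 (2), i stops at 0 (2); swap ⇒ [2,2,4,4,3,2,2,4,4,4,3]
j stops at 5 (2), i stops at 1 (2); swap ⇒ [2,2,4,4,3,2,2,4,4,4,3]
j stops at 1, i stops at 2; i≥j ⇒ return 1. A=[2,2,4,4,3,2,2,4,4,4,3]

1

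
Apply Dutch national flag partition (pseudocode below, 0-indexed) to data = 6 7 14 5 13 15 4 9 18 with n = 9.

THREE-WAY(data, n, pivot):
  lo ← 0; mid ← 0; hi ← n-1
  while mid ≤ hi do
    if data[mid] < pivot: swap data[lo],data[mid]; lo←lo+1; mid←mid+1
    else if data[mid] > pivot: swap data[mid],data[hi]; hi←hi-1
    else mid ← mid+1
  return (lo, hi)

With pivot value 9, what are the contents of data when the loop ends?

6 7 5 4 9 15 13 18 14

pivot = 9; lo=0, mid=0, hi=8
data[mid]=6<9: swap data[0],data[0]; lo=1,mid=1 → 6 7 14 5 13 15 4 9 18
data[mid]=7<9: swap data[1],data[1]; lo=2,mid=2 → 6 7 14 5 13 15 4 9 18
data[mid]=14>9: swap data[2],data[8]; hi=7 → 6 7 18 5 13 15 4 9 14
data[mid]=18>9: swap data[2],data[7]; hi=6 → 6 7 9 5 13 15 4 18 14
data[mid]=9=9: mid=3
data[mid]=5<9: swap data[2],data[3]; lo=3,mid=4 → 6 7 5 9 13 15 4 18 14
data[mid]=13>9: swap data[4],data[6]; hi=5 → 6 7 5 9 4 15 13 18 14
data[mid]=4<9: swap data[3],data[4]; lo=4,mid=5 → 6 7 5 4 9 15 13 18 14
data[mid]=15>9: swap data[5],data[5]; hi=4 → 6 7 5 4 9 15 13 18 14
end: lo=4, hi=4; data = 6 7 5 4 9 15 13 18 14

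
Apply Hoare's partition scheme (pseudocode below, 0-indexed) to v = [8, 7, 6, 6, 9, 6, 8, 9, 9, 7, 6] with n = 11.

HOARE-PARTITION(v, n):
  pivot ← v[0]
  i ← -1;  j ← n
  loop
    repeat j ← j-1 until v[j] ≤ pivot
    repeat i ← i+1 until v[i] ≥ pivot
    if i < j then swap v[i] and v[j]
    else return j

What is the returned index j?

pivot=8
j stops at 10 (6), i stops at 0 (8); swap ⇒ [6, 7, 6, 6, 9, 6, 8, 9, 9, 7, 8]
j stops at 9 (7), i stops at 4 (9); swap ⇒ [6, 7, 6, 6, 7, 6, 8, 9, 9, 9, 8]
j stops at 6, i stops at 6; i≥j ⇒ return 6. v=[6, 7, 6, 6, 7, 6, 8, 9, 9, 9, 8]

6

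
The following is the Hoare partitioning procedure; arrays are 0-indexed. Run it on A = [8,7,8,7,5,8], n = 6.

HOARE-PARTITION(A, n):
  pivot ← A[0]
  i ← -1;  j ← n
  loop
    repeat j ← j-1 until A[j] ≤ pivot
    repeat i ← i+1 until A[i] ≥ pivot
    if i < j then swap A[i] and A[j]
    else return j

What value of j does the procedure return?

3

pivot=8
j stops at 5 (8), i stops at 0 (8); swap ⇒ [8,7,8,7,5,8]
j stops at 4 (5), i stops at 2 (8); swap ⇒ [8,7,5,7,8,8]
j stops at 3, i stops at 4; i≥j ⇒ return 3. A=[8,7,5,7,8,8]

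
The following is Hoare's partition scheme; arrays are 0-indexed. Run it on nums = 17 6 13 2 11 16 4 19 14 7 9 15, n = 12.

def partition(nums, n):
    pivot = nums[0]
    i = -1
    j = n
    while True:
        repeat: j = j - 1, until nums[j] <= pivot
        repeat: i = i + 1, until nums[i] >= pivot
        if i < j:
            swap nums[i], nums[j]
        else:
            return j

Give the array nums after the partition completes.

15 6 13 2 11 16 4 9 14 7 19 17

pivot = nums[0] = 17; i = -1, j = 12
j→11 (nums[11]=15≤17), i→0 (nums[0]=17≥17); i<j, swap → 15 6 13 2 11 16 4 19 14 7 9 17
j→10 (nums[10]=9≤17), i→7 (nums[7]=19≥17); i<j, swap → 15 6 13 2 11 16 4 9 14 7 19 17
j→9, i→10; i≥j, return j=9. nums = 15 6 13 2 11 16 4 9 14 7 19 17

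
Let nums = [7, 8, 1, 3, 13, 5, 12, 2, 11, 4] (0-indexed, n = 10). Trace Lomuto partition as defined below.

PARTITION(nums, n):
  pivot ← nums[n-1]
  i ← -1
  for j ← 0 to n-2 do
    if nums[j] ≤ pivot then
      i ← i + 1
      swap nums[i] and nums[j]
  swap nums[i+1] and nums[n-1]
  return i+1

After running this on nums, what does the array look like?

[1, 3, 2, 4, 13, 5, 12, 7, 11, 8]

pivot=4, i=-1
j=0: 7>4, skip
j=1: 8>4, skip
j=2: 1≤4, i=0, swap(0,2) ⇒ [1, 8, 7, 3, 13, 5, 12, 2, 11, 4]
j=3: 3≤4, i=1, swap(1,3) ⇒ [1, 3, 7, 8, 13, 5, 12, 2, 11, 4]
j=4: 13>4, skip
j=5: 5>4, skip
j=6: 12>4, skip
j=7: 2≤4, i=2, swap(2,7) ⇒ [1, 3, 2, 8, 13, 5, 12, 7, 11, 4]
j=8: 11>4, skip
swap(3,9) ⇒ [1, 3, 2, 4, 13, 5, 12, 7, 11, 8]; return 3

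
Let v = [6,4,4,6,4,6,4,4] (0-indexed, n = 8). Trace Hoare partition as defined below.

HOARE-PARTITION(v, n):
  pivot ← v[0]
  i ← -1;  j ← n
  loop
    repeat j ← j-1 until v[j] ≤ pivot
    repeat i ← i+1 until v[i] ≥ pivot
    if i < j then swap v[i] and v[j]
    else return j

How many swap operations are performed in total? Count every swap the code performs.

pivot = v[0] = 6; i = -1, j = 8
j→7 (v[7]=4≤6), i→0 (v[0]=6≥6); i<j, swap → [4,4,4,6,4,6,4,6]
j→6 (v[6]=4≤6), i→3 (v[3]=6≥6); i<j, swap → [4,4,4,4,4,6,6,6]
j→5, i→5; i≥j, return j=5. v = [4,4,4,4,4,6,6,6]

2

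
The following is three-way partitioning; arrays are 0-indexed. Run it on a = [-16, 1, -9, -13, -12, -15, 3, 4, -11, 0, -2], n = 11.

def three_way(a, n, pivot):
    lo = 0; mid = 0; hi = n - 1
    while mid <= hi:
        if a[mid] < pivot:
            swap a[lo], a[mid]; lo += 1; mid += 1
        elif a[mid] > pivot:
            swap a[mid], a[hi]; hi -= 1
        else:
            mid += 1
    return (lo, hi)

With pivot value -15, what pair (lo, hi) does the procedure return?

lo=0 mid=0 hi=10
-16<-15: swap(0,0), lo=1 mid=1 ⇒ [-16, 1, -9, -13, -12, -15, 3, 4, -11, 0, -2]
1>-15: swap(1,10), hi=9 ⇒ [-16, -2, -9, -13, -12, -15, 3, 4, -11, 0, 1]
-2>-15: swap(1,9), hi=8 ⇒ [-16, 0, -9, -13, -12, -15, 3, 4, -11, -2, 1]
0>-15: swap(1,8), hi=7 ⇒ [-16, -11, -9, -13, -12, -15, 3, 4, 0, -2, 1]
-11>-15: swap(1,7), hi=6 ⇒ [-16, 4, -9, -13, -12, -15, 3, -11, 0, -2, 1]
4>-15: swap(1,6), hi=5 ⇒ [-16, 3, -9, -13, -12, -15, 4, -11, 0, -2, 1]
3>-15: swap(1,5), hi=4 ⇒ [-16, -15, -9, -13, -12, 3, 4, -11, 0, -2, 1]
-15=-15: mid=2
-9>-15: swap(2,4), hi=3 ⇒ [-16, -15, -12, -13, -9, 3, 4, -11, 0, -2, 1]
-12>-15: swap(2,3), hi=2 ⇒ [-16, -15, -13, -12, -9, 3, 4, -11, 0, -2, 1]
-13>-15: swap(2,2), hi=1 ⇒ [-16, -15, -13, -12, -9, 3, 4, -11, 0, -2, 1]
done. lo=1 hi=1; a=[-16, -15, -13, -12, -9, 3, 4, -11, 0, -2, 1]

(1, 1)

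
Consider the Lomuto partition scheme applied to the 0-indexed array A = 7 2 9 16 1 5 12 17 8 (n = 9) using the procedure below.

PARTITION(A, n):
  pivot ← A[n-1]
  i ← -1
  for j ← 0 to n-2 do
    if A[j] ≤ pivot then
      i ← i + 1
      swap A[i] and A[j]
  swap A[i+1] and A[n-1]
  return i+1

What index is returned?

pivot=8, i=-1
j=0: 7≤8, i=0, swap(0,0) ⇒ 7 2 9 16 1 5 12 17 8
j=1: 2≤8, i=1, swap(1,1) ⇒ 7 2 9 16 1 5 12 17 8
j=2: 9>8, skip
j=3: 16>8, skip
j=4: 1≤8, i=2, swap(2,4) ⇒ 7 2 1 16 9 5 12 17 8
j=5: 5≤8, i=3, swap(3,5) ⇒ 7 2 1 5 9 16 12 17 8
j=6: 12>8, skip
j=7: 17>8, skip
swap(4,8) ⇒ 7 2 1 5 8 16 12 17 9; return 4

4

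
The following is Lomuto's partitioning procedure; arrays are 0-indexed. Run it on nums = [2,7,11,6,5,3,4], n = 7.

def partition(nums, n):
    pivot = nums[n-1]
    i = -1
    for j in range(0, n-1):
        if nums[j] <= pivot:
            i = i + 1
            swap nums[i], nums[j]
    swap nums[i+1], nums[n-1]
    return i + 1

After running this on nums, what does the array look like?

[2,3,4,6,5,7,11]

pivot = nums[6] = 4; i = -1
j=0: nums[0]=2 ≤ 4 → i=0, swap nums[0],nums[0] (no change) → [2,7,11,6,5,3,4]
j=1: nums[1]=7 > 4 → no swap
j=2: nums[2]=11 > 4 → no swap
j=3: nums[3]=6 > 4 → no swap
j=4: nums[4]=5 > 4 → no swap
j=5: nums[5]=3 ≤ 4 → i=1, swap nums[1],nums[5] → [2,3,11,6,5,7,4]
final swap nums[2],nums[6] → [2,3,4,6,5,7,11]; return 2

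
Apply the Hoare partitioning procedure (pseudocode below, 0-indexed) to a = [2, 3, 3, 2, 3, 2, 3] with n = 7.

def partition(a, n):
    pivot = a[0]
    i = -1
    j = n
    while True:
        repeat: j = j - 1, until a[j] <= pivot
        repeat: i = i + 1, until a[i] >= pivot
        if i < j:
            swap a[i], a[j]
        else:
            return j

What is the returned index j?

1

pivot=2
j stops at 5 (2), i stops at 0 (2); swap ⇒ [2, 3, 3, 2, 3, 2, 3]
j stops at 3 (2), i stops at 1 (3); swap ⇒ [2, 2, 3, 3, 3, 2, 3]
j stops at 1, i stops at 2; i≥j ⇒ return 1. a=[2, 2, 3, 3, 3, 2, 3]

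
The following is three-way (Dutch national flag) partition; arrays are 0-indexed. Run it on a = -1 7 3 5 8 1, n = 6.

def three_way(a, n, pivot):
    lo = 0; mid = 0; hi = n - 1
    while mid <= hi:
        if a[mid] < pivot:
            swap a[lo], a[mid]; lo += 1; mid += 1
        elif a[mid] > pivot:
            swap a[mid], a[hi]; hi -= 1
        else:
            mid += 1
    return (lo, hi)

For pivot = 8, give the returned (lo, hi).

pivot = 8; lo=0, mid=0, hi=5
a[mid]=-1<8: swap a[0],a[0]; lo=1,mid=1 → -1 7 3 5 8 1
a[mid]=7<8: swap a[1],a[1]; lo=2,mid=2 → -1 7 3 5 8 1
a[mid]=3<8: swap a[2],a[2]; lo=3,mid=3 → -1 7 3 5 8 1
a[mid]=5<8: swap a[3],a[3]; lo=4,mid=4 → -1 7 3 5 8 1
a[mid]=8=8: mid=5
a[mid]=1<8: swap a[4],a[5]; lo=5,mid=6 → -1 7 3 5 1 8
end: lo=5, hi=5; a = -1 7 3 5 1 8

(5, 5)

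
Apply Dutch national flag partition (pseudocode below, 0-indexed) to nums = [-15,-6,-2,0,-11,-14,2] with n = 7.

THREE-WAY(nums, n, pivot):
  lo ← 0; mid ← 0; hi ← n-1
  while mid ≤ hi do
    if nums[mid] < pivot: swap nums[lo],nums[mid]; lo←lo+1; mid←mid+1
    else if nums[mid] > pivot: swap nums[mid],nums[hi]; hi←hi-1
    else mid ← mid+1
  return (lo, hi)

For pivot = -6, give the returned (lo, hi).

pivot = -6; lo=0, mid=0, hi=6
nums[mid]=-15<-6: swap nums[0],nums[0]; lo=1,mid=1 → [-15,-6,-2,0,-11,-14,2]
nums[mid]=-6=-6: mid=2
nums[mid]=-2>-6: swap nums[2],nums[6]; hi=5 → [-15,-6,2,0,-11,-14,-2]
nums[mid]=2>-6: swap nums[2],nums[5]; hi=4 → [-15,-6,-14,0,-11,2,-2]
nums[mid]=-14<-6: swap nums[1],nums[2]; lo=2,mid=3 → [-15,-14,-6,0,-11,2,-2]
nums[mid]=0>-6: swap nums[3],nums[4]; hi=3 → [-15,-14,-6,-11,0,2,-2]
nums[mid]=-11<-6: swap nums[2],nums[3]; lo=3,mid=4 → [-15,-14,-11,-6,0,2,-2]
end: lo=3, hi=3; nums = [-15,-14,-11,-6,0,2,-2]

(3, 3)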